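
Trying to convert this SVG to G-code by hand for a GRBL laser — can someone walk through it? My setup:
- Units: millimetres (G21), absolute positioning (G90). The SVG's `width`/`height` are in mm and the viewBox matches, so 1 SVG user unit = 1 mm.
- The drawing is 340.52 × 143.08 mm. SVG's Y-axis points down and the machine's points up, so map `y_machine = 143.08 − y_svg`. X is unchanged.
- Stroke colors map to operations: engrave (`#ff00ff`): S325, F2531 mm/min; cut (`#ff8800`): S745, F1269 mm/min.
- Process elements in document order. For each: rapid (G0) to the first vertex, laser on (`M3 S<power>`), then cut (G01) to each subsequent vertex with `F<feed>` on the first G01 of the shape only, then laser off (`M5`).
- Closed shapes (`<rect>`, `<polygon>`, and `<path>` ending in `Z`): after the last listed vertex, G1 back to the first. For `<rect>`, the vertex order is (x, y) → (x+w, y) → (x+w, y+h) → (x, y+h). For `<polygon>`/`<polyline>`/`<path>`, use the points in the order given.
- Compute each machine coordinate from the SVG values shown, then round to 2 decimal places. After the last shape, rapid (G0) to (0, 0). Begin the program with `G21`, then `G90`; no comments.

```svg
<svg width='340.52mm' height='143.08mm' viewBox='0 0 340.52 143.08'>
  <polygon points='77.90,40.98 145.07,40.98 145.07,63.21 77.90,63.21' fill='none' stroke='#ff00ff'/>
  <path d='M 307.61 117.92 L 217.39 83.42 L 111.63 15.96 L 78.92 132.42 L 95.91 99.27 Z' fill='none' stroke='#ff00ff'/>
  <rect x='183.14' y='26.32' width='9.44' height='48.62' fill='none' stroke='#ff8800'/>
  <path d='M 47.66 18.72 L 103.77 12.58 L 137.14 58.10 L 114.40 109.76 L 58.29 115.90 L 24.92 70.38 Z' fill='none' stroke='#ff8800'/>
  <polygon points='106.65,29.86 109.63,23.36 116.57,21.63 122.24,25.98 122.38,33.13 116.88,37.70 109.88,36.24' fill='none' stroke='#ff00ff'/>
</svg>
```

G21
G90
G0 X77.90 Y102.10
M3 S325
G01 X145.07 Y102.10 F2531
G01 X145.07 Y79.87
G01 X77.90 Y79.87
G01 X77.90 Y102.10
M5
G0 X307.61 Y25.16
M3 S325
G01 X217.39 Y59.66 F2531
G01 X111.63 Y127.12
G01 X78.92 Y10.66
G01 X95.91 Y43.81
G01 X307.61 Y25.16
M5
G0 X183.14 Y116.76
M3 S745
G01 X192.58 Y116.76 F1269
G01 X192.58 Y68.14
G01 X183.14 Y68.14
G01 X183.14 Y116.76
M5
G0 X47.66 Y124.36
M3 S745
G01 X103.77 Y130.50 F1269
G01 X137.14 Y84.98
G01 X114.40 Y33.32
G01 X58.29 Y27.18
G01 X24.92 Y72.70
G01 X47.66 Y124.36
M5
G0 X106.65 Y113.22
M3 S325
G01 X109.63 Y119.72 F2531
G01 X116.57 Y121.45
G01 X122.24 Y117.10
G01 X122.38 Y109.95
G01 X116.88 Y105.38
G01 X109.88 Y106.84
G01 X106.65 Y113.22
M5
G0 X0.00 Y0.00

Since the viewBox matches the mm dimensions, user units are millimetres directly. The only transform is the Y-flip y_m = 143.08 − y_svg.

Shape 1 is a rectangle drawn with `<polygon>`. Its stroke #ff00ff means engrave at S325, F2531. After flipping Y the toolpath is (77.90,102.10) → (145.07,102.10) → (145.07,79.87) → (77.90,79.87) → (77.90,102.10), returning to the start.

Shape 2 is a closed polygon drawn with `<path>`. Its stroke #ff00ff means engrave at S325, F2531. After flipping Y the toolpath is (307.61,25.16) → (217.39,59.66) → (111.63,127.12) → (78.92,10.66) → (95.91,43.81) → (307.61,25.16), returning to the start.

Shape 3 is a rectangle drawn with `<rect>`. Its stroke #ff8800 means cut at S745, F1269. After flipping Y the toolpath is (183.14,116.76) → (192.58,116.76) → (192.58,68.14) → (183.14,68.14) → (183.14,116.76), returning to the start.

Shape 4 is a regular polygon drawn with `<path>`. Its stroke #ff8800 means cut at S745, F1269. After flipping Y the toolpath is (47.66,124.36) → (103.77,130.50) → (137.14,84.98) → (114.40,33.32) → (58.29,27.18) → (24.92,72.70) → (47.66,124.36), returning to the start.

Shape 5 is a regular polygon drawn with `<polygon>`. Its stroke #ff00ff means engrave at S325, F2531. After flipping Y the toolpath is (106.65,113.22) → (109.63,119.72) → (116.57,121.45) → (122.24,117.10) → (122.38,109.95) → (116.88,105.38) → (109.88,106.84) → (106.65,113.22), returning to the start.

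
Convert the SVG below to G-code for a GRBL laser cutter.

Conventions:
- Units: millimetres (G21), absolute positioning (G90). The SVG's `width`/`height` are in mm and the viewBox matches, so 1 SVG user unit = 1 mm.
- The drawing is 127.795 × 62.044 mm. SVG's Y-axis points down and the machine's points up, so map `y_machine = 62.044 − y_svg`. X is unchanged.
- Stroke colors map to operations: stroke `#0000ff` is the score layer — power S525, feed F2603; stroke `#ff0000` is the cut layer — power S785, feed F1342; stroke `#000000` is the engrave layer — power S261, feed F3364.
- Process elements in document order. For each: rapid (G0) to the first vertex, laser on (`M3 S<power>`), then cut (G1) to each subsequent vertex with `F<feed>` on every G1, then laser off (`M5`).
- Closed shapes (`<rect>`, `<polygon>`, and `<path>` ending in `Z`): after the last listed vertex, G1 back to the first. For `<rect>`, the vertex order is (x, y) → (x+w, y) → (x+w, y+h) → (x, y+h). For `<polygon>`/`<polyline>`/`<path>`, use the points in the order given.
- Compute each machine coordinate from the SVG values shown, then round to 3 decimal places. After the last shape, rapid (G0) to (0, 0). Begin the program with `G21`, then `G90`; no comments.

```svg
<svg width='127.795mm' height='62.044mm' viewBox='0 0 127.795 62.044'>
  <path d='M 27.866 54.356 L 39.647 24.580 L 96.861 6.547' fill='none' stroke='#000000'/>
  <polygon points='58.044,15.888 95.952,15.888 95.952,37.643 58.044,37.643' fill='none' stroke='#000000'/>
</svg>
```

G21
G90
G0 X27.866 Y7.688
M3 S261
G1 X39.647 Y37.464 F3364
G1 X96.861 Y55.497 F3364
M5
G0 X58.044 Y46.156
M3 S261
G1 X95.952 Y46.156 F3364
G1 X95.952 Y24.401 F3364
G1 X58.044 Y24.401 F3364
G1 X58.044 Y46.156 F3364
M5
G0 X0.000 Y0.000

1 u = 1 mm; y_m = 62.044 − y.

[1] `<path>` open polyline, #000000→engrave S261 F3364: (27.866,7.688) → (39.647,37.464) → (96.861,55.497)

[2] `<polygon>` rectangle, #000000→engrave S261 F3364: (58.044,46.156) → (95.952,46.156) → (95.952,24.401) → (58.044,24.401) → (58.044,46.156) (closed)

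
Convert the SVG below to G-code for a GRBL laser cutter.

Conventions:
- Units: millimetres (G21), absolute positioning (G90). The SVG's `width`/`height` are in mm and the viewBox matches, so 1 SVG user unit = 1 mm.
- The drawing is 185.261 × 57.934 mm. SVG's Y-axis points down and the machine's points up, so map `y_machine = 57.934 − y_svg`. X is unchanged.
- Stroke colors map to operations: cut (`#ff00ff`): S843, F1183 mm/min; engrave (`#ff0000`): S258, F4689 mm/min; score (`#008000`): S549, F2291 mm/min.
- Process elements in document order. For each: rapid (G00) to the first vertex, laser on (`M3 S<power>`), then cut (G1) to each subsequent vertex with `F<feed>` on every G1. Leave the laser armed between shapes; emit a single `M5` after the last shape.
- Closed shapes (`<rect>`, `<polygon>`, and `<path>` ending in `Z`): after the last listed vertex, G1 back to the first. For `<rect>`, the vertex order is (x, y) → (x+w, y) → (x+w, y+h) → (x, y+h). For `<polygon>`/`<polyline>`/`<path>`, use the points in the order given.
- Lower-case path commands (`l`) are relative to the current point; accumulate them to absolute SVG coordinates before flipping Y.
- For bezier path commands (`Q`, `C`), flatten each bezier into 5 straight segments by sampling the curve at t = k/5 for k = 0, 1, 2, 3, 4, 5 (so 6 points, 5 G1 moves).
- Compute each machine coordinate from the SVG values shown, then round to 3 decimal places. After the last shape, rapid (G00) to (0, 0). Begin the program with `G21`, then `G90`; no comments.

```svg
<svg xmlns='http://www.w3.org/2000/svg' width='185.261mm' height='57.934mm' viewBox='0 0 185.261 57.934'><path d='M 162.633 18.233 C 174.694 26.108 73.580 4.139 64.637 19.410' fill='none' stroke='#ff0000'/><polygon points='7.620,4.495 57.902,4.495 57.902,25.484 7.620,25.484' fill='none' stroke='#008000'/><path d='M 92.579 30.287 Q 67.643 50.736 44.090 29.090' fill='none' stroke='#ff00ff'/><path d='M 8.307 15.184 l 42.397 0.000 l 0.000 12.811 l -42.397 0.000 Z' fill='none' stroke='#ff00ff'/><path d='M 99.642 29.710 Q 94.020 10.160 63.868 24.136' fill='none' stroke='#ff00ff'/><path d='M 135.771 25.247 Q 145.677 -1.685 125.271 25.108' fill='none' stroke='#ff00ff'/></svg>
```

G21
G90
G00 X162.633 Y39.701
M3 S258
G1 X157.931 Y38.021 F4689
G1 X135.924 Y40.283 F4689
G1 X106.469 Y43.267 F4689
G1 X79.421 Y43.754 F4689
G1 X64.637 Y38.524 F4689
G00 X7.620 Y53.439
M3 S549
G1 X57.902 Y53.439 F2291
G1 X57.902 Y32.450 F2291
G1 X7.620 Y32.450 F2291
G1 X7.620 Y53.439 F2291
G00 X92.579 Y27.647
M3 S843
G1 X82.660 Y21.151 F1183
G1 X72.851 Y18.023 F1183
G1 X63.154 Y18.262 F1183
G1 X53.567 Y21.869 F1183
G1 X44.090 Y28.844 F1183
G00 X8.307 Y42.750
M3 S843
G1 X50.704 Y42.750 F1183
G1 X50.704 Y29.939 F1183
G1 X8.307 Y29.939 F1183
G1 X8.307 Y42.750 F1183
G00 X99.642 Y28.224
M3 S843
G1 X96.412 Y34.703 F1183
G1 X91.220 Y38.500 F1183
G1 X84.065 Y39.615 F1183
G1 X74.948 Y38.047 F1183
G1 X63.868 Y33.798 F1183
G00 X135.771 Y32.687
M3 S843
G1 X138.521 Y41.311 F1183
G1 X138.846 Y45.637 F1183
G1 X136.746 Y45.664 F1183
G1 X132.221 Y41.394 F1183
G1 X125.271 Y32.826 F1183
M5
G00 X0.000 Y0.000

Since the viewBox matches the mm dimensions, user units are millimetres directly. The only transform is the Y-flip y_m = 57.934 − y_svg.

Shape 1 is a cubic bezier drawn with `<path>`. Its stroke #ff0000 means engrave at S258, F4689. After flipping Y the toolpath is (162.633,39.701) → (157.931,38.021) → (135.924,40.283) → (106.469,43.267) → (79.421,43.754) → (64.637,38.524).

Shape 2 is a rectangle drawn with `<polygon>`. Its stroke #008000 means score at S549, F2291. After flipping Y the toolpath is (7.620,53.439) → (57.902,53.439) → (57.902,32.450) → (7.620,32.450) → (7.620,53.439), returning to the start.

Shape 3 is a quadratic bezier drawn with `<path>`. Its stroke #ff00ff means cut at S843, F1183. After flipping Y the toolpath is (92.579,27.647) → (82.660,21.151) → (72.851,18.023) → (63.154,18.262) → (53.567,21.869) → (44.090,28.844).

Shape 4 is a rectangle drawn with `<path>`. Its stroke #ff00ff means cut at S843, F1183. After flipping Y the toolpath is (8.307,42.750) → (50.704,42.750) → (50.704,29.939) → (8.307,29.939) → (8.307,42.750), returning to the start.

Shape 5 is a quadratic bezier drawn with `<path>`. Its stroke #ff00ff means cut at S843, F1183. After flipping Y the toolpath is (99.642,28.224) → (96.412,34.703) → (91.220,38.500) → (84.065,39.615) → (74.948,38.047) → (63.868,33.798).

Shape 6 is a quadratic bezier drawn with `<path>`. Its stroke #ff00ff means cut at S843, F1183. After flipping Y the toolpath is (135.771,32.687) → (138.521,41.311) → (138.846,45.637) → (136.746,45.664) → (132.221,41.394) → (125.271,32.826).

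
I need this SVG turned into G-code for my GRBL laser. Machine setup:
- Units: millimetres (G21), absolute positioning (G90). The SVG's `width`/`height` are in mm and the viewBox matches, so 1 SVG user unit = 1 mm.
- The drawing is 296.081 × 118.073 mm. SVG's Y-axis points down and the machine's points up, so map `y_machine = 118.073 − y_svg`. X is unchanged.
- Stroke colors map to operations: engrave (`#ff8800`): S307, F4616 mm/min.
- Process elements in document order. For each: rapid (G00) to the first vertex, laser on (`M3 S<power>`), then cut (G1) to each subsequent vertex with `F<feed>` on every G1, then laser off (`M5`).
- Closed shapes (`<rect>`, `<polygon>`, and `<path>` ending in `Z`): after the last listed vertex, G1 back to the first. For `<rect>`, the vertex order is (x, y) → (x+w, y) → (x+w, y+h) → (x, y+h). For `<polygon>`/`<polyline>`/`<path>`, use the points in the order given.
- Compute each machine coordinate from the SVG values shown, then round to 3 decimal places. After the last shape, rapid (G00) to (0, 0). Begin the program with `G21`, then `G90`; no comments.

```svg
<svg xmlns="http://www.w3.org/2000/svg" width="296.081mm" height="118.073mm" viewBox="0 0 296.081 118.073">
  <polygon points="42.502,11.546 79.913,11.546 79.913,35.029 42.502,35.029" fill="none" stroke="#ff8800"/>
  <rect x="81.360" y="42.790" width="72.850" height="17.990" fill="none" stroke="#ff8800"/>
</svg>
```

Since the viewBox matches the mm dimensions, user units are millimetres directly. The only transform is the Y-flip y_m = 118.073 − y_svg.

Shape 1 is a rectangle drawn with `<polygon>`. Its stroke #ff8800 means engrave at S307, F4616. After flipping Y the toolpath is (42.502,106.527) → (79.913,106.527) → (79.913,83.044) → (42.502,83.044) → (42.502,106.527), returning to the start.

Shape 2 is a rectangle drawn with `<rect>`. Its stroke #ff8800 means engrave at S307, F4616. After flipping Y the toolpath is (81.360,75.283) → (154.210,75.283) → (154.210,57.293) → (81.360,57.293) → (81.360,75.283), returning to the start.

G21
G90
G00 X42.502 Y106.527
M3 S307
G1 X79.913 Y106.527 F4616
G1 X79.913 Y83.044 F4616
G1 X42.502 Y83.044 F4616
G1 X42.502 Y106.527 F4616
M5
G00 X81.360 Y75.283
M3 S307
G1 X154.210 Y75.283 F4616
G1 X154.210 Y57.293 F4616
G1 X81.360 Y57.293 F4616
G1 X81.360 Y75.283 F4616
M5
G00 X0.000 Y0.000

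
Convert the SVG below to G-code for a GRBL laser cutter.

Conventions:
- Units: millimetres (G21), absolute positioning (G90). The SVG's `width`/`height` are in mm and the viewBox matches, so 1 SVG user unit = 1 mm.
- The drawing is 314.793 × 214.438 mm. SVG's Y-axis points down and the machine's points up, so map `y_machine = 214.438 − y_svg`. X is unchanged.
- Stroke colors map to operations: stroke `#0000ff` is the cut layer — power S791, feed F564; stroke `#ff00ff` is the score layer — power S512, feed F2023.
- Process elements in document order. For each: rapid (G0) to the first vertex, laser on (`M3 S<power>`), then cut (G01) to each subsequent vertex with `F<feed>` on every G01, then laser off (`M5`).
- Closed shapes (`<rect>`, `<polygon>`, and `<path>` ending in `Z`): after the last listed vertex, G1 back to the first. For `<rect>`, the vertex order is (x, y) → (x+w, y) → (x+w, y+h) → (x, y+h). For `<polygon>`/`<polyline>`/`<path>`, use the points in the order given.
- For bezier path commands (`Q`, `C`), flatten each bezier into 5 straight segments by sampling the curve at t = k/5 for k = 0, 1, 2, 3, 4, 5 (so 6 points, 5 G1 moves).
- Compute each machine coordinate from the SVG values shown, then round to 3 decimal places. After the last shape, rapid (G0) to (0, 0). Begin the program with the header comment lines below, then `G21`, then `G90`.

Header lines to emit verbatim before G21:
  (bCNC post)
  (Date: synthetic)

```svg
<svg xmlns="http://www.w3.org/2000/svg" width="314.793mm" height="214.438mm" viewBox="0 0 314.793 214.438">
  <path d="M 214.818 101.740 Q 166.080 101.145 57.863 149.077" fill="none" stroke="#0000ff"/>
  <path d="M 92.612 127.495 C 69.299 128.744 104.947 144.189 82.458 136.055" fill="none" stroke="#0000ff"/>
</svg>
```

(bCNC post)
(Date: synthetic)
G21
G90
G0 X214.818 Y112.698
M3 S791
G01 X192.944 Y110.995 F564
G01 X166.311 Y105.410 F564
G01 X134.920 Y95.942 F564
G01 X98.771 Y82.593 F564
G01 X57.863 Y65.361 F564
M5
G0 X92.612 Y86.943
M3 S791
G01 X84.763 Y84.792 F564
G01 X85.443 Y81.048 F564
G01 X89.033 Y77.523 F564
G01 X89.912 Y76.030 F564
G01 X82.458 Y78.383 F564
M5
G0 X0.000 Y0.000

1 u = 1 mm; y_m = 214.438 − y.

[1] `<path>` quadratic bezier, #0000ff→cut S791 F564: (214.818,112.698) → (192.944,110.995) → (166.311,105.410) → (134.920,95.942) → (98.771,82.593) → (57.863,65.361)

[2] `<path>` cubic bezier, #0000ff→cut S791 F564: (92.612,86.943) → (84.763,84.792) → (85.443,81.048) → (89.033,77.523) → (89.912,76.030) → (82.458,78.383)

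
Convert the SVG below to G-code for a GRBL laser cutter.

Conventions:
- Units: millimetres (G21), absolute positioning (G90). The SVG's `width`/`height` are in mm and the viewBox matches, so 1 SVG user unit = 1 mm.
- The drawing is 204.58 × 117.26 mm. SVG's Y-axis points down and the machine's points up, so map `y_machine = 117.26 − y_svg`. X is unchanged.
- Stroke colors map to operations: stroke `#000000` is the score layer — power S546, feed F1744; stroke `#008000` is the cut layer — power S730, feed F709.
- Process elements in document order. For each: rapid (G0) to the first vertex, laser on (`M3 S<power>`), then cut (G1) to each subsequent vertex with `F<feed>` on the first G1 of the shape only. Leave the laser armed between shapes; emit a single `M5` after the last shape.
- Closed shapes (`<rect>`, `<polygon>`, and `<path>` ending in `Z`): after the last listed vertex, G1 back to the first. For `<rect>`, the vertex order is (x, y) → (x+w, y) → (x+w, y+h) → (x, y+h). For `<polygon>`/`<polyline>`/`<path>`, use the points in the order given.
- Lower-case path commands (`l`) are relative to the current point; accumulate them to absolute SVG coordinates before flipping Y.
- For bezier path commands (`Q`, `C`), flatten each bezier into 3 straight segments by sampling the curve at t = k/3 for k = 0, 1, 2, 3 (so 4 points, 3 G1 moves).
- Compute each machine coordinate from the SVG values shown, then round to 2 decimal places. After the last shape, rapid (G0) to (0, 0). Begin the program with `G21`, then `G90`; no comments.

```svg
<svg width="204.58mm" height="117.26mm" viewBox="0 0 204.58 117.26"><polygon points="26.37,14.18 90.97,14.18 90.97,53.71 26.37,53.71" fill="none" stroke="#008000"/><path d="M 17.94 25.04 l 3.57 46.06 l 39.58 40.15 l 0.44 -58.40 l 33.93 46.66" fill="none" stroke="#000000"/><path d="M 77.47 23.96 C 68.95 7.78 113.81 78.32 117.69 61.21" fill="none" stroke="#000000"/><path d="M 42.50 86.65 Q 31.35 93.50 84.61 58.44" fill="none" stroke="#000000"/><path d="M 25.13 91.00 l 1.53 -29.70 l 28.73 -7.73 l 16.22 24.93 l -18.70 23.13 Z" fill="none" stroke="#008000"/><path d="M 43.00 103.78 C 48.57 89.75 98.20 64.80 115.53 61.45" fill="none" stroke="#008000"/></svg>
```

Since the viewBox matches the mm dimensions, user units are millimetres directly. The only transform is the Y-flip y_m = 117.26 − y_svg.

Shape 1 is a rectangle drawn with `<polygon>`. Its stroke #008000 means cut at S730, F709. After flipping Y the toolpath is (26.37,103.08) → (90.97,103.08) → (90.97,63.55) → (26.37,63.55) → (26.37,103.08), returning to the start.

Shape 2 is a open polyline drawn with `<path>`. Its stroke #000000 means score at S546, F1744. After flipping Y the toolpath is (17.94,92.22) → (21.51,46.16) → (61.09,6.01) → (61.53,64.41) → (95.46,17.75).

Shape 3 is a cubic bezier drawn with `<path>`. Its stroke #000000 means score at S546, F1744. After flipping Y the toolpath is (77.47,93.30) → (83.25,87.03) → (103.64,61.70) → (117.69,56.05).

Shape 4 is a quadratic bezier drawn with `<path>`. Its stroke #000000 means score at S546, F1744. After flipping Y the toolpath is (42.50,30.61) → (42.22,30.70) → (56.26,40.10) → (84.61,58.82).

Shape 5 is a regular polygon drawn with `<path>`. Its stroke #008000 means cut at S730, F709. After flipping Y the toolpath is (25.13,26.26) → (26.66,55.96) → (55.39,63.69) → (71.61,38.76) → (52.91,15.63) → (25.13,26.26), returning to the start.

Shape 6 is a cubic bezier drawn with `<path>`. Its stroke #008000 means cut at S730, F709. After flipping Y the toolpath is (43.00,13.48) → (60.43,29.95) → (90.26,46.46) → (115.53,55.81).

G21
G90
G0 X26.37 Y103.08
M3 S730
G1 X90.97 Y103.08 F709
G1 X90.97 Y63.55
G1 X26.37 Y63.55
G1 X26.37 Y103.08
G0 X17.94 Y92.22
M3 S546
G1 X21.51 Y46.16 F1744
G1 X61.09 Y6.01
G1 X61.53 Y64.41
G1 X95.46 Y17.75
G0 X77.47 Y93.30
M3 S546
G1 X83.25 Y87.03 F1744
G1 X103.64 Y61.70
G1 X117.69 Y56.05
G0 X42.50 Y30.61
M3 S546
G1 X42.22 Y30.70 F1744
G1 X56.26 Y40.10
G1 X84.61 Y58.82
G0 X25.13 Y26.26
M3 S730
G1 X26.66 Y55.96 F709
G1 X55.39 Y63.69
G1 X71.61 Y38.76
G1 X52.91 Y15.63
G1 X25.13 Y26.26
G0 X43.00 Y13.48
M3 S730
G1 X60.43 Y29.95 F709
G1 X90.26 Y46.46
G1 X115.53 Y55.81
M5
G0 X0.00 Y0.00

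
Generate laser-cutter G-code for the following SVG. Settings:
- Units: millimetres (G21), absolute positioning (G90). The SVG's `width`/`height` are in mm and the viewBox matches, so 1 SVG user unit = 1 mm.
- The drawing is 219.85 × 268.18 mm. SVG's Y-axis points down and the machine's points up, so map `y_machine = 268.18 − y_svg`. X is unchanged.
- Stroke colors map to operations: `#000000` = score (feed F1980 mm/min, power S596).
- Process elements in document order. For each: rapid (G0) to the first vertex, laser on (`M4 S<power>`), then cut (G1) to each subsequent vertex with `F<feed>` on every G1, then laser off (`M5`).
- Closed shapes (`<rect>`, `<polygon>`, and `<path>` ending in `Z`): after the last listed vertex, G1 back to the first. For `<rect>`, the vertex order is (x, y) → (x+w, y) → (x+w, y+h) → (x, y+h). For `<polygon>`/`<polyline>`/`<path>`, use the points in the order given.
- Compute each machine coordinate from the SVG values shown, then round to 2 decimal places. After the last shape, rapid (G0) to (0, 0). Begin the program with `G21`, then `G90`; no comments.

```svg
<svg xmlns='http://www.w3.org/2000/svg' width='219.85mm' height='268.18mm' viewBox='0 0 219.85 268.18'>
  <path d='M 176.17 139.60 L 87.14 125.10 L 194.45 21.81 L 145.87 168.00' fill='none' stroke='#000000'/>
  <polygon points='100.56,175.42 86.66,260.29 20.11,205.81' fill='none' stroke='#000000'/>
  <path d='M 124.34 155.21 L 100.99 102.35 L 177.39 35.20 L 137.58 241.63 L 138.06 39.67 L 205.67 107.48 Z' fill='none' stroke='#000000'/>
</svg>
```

Since the viewBox matches the mm dimensions, user units are millimetres directly. The only transform is the Y-flip y_m = 268.18 − y_svg.

Shape 1 is a open polyline drawn with `<path>`. Its stroke #000000 means score at S596, F1980. After flipping Y the toolpath is (176.17,128.58) → (87.14,143.08) → (194.45,246.37) → (145.87,100.18).

Shape 2 is a regular polygon drawn with `<polygon>`. Its stroke #000000 means score at S596, F1980. After flipping Y the toolpath is (100.56,92.76) → (86.66,7.89) → (20.11,62.37) → (100.56,92.76), returning to the start.

Shape 3 is a closed polygon drawn with `<path>`. Its stroke #000000 means score at S596, F1980. After flipping Y the toolpath is (124.34,112.97) → (100.99,165.83) → (177.39,232.98) → (137.58,26.55) → (138.06,228.51) → (205.67,160.70) → (124.34,112.97), returning to the start.

G21
G90
G0 X176.17 Y128.58
M4 S596
G1 X87.14 Y143.08 F1980
G1 X194.45 Y246.37 F1980
G1 X145.87 Y100.18 F1980
M5
G0 X100.56 Y92.76
M4 S596
G1 X86.66 Y7.89 F1980
G1 X20.11 Y62.37 F1980
G1 X100.56 Y92.76 F1980
M5
G0 X124.34 Y112.97
M4 S596
G1 X100.99 Y165.83 F1980
G1 X177.39 Y232.98 F1980
G1 X137.58 Y26.55 F1980
G1 X138.06 Y228.51 F1980
G1 X205.67 Y160.70 F1980
G1 X124.34 Y112.97 F1980
M5
G0 X0.00 Y0.00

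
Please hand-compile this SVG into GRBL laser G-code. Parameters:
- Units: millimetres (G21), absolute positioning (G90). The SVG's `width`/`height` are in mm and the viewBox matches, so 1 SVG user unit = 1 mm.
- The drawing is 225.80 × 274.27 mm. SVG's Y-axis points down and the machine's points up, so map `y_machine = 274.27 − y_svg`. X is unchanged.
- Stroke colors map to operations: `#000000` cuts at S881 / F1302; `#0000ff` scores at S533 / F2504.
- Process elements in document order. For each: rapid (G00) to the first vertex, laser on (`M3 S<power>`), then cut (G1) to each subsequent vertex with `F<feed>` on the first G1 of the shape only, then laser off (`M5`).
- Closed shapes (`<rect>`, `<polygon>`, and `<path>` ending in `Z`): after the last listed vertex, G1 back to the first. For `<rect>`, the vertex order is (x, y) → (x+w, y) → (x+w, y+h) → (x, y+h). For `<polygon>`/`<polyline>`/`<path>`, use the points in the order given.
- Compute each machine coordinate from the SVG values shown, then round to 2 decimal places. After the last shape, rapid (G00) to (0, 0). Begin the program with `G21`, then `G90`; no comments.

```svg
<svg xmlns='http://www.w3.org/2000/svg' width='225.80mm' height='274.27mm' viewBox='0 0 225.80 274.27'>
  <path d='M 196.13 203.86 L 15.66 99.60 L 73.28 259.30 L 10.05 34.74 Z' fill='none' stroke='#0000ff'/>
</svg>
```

viewBox `0 0 225.80 274.27` with mm width/height → 1 unit = 1 mm. Flip: y_m = 274.27 − y_svg.

**Shape 1** — `<path>` closed polygon, stroke `#0000ff` → score (S533, F2504). Machine vertices: (196.13,70.41) → (15.66,174.67) → (73.28,14.97) → (10.05,239.53) → (196.13,70.41). Closed: final G1 returns to the first vertex.

G21
G90
G00 X196.13 Y70.41
M3 S533
G1 X15.66 Y174.67 F2504
G1 X73.28 Y14.97
G1 X10.05 Y239.53
G1 X196.13 Y70.41
M5
G00 X0.00 Y0.00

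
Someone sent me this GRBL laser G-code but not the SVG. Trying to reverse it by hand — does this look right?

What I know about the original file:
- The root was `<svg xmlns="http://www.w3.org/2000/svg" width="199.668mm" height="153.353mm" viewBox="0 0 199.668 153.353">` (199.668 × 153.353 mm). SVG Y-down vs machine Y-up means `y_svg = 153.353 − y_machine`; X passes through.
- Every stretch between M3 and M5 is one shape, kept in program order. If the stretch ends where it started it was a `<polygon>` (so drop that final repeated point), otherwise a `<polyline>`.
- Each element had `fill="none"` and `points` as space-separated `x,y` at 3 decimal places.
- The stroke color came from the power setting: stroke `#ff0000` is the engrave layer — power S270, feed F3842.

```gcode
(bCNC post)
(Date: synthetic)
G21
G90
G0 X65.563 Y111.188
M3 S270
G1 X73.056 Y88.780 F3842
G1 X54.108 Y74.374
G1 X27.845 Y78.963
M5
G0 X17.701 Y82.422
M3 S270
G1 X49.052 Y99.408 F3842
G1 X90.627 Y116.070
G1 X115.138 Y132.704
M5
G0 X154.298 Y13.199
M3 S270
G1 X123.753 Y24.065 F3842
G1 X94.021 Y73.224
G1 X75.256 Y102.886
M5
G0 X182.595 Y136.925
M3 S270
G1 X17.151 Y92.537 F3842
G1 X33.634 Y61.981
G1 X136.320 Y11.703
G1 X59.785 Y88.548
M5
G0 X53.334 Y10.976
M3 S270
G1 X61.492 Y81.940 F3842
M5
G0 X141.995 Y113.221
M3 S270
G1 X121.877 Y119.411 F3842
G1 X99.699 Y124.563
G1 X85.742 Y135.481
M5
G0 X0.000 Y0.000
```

Each laser-on run becomes one SVG element. Flip Y back into SVG space with y_svg = 153.353 − y_machine. Every run uses S270, so all elements get stroke `#ff0000` (engrave).

Run 1: The run is open, so emit a `<polyline>` with points (Y-flipped): 65.563,42.165 73.056,64.573 54.108,78.979 27.845,74.390.

Run 2: The run is open, so emit a `<polyline>` with points (Y-flipped): 17.701,70.931 49.052,53.945 90.627,37.283 115.138,20.649.

Run 3: The run is open, so emit a `<polyline>` with points (Y-flipped): 154.298,140.154 123.753,129.288 94.021,80.129 75.256,50.467.

Run 4: The run is open, so emit a `<polyline>` with points (Y-flipped): 182.595,16.428 17.151,60.816 33.634,91.372 136.320,141.650 59.785,64.805.

Run 5: The run is open, so emit a `<polyline>` with points (Y-flipped): 53.334,142.377 61.492,71.413.

Run 6: The run is open, so emit a `<polyline>` with points (Y-flipped): 141.995,40.132 121.877,33.942 99.699,28.790 85.742,17.872.

<svg xmlns="http://www.w3.org/2000/svg" width="199.668mm" height="153.353mm" viewBox="0 0 199.668 153.353">
  <polyline points="65.563,42.165 73.056,64.573 54.108,78.979 27.845,74.390" fill="none" stroke="#ff0000"/>
  <polyline points="17.701,70.931 49.052,53.945 90.627,37.283 115.138,20.649" fill="none" stroke="#ff0000"/>
  <polyline points="154.298,140.154 123.753,129.288 94.021,80.129 75.256,50.467" fill="none" stroke="#ff0000"/>
  <polyline points="182.595,16.428 17.151,60.816 33.634,91.372 136.320,141.650 59.785,64.805" fill="none" stroke="#ff0000"/>
  <polyline points="53.334,142.377 61.492,71.413" fill="none" stroke="#ff0000"/>
  <polyline points="141.995,40.132 121.877,33.942 99.699,28.790 85.742,17.872" fill="none" stroke="#ff0000"/>
</svg>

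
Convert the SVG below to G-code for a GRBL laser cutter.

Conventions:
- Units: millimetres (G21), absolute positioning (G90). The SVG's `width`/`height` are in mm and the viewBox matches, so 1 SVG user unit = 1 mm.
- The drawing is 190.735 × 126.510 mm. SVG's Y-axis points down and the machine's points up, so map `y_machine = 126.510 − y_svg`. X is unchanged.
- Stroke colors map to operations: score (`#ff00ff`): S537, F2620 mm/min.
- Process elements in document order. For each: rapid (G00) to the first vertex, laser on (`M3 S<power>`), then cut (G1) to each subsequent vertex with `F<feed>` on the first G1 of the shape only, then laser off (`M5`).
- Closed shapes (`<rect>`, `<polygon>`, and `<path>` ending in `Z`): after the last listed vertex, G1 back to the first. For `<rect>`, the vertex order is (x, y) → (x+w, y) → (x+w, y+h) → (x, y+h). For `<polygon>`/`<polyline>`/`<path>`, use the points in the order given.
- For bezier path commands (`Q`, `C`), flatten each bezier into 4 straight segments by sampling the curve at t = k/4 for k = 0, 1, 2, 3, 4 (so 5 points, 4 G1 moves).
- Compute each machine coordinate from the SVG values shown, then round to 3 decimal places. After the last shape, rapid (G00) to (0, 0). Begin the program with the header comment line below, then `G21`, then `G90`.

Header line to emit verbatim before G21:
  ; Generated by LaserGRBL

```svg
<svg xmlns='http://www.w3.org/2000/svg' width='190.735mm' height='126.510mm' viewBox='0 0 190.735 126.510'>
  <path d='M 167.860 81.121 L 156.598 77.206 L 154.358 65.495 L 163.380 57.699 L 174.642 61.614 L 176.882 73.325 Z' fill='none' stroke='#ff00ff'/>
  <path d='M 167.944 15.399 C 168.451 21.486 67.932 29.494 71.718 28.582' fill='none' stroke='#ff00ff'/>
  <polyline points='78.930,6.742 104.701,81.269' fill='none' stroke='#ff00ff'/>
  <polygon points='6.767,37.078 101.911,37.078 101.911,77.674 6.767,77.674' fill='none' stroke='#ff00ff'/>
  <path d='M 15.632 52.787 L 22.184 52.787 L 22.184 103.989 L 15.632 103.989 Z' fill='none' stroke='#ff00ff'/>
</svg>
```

Since the viewBox matches the mm dimensions, user units are millimetres directly. The only transform is the Y-flip y_m = 126.510 − y_svg.

Shape 1 is a regular polygon drawn with `<path>`. Its stroke #ff00ff means score at S537, F2620. After flipping Y the toolpath is (167.860,45.389) → (156.598,49.304) → (154.358,61.015) → (163.380,68.811) → (174.642,64.896) → (176.882,53.185) → (167.860,45.389), returning to the start.

Shape 2 is a cubic bezier drawn with `<path>`. Its stroke #ff00ff means score at S537, F2620. After flipping Y the toolpath is (167.944,111.111) → (152.590,106.355) → (118.601,101.895) → (85.227,98.747) → (71.718,97.928).

Shape 3 is a line segment drawn with `<polyline>`. Its stroke #ff00ff means score at S537, F2620. After flipping Y the toolpath is (78.930,119.768) → (104.701,45.241).

Shape 4 is a rectangle drawn with `<polygon>`. Its stroke #ff00ff means score at S537, F2620. After flipping Y the toolpath is (6.767,89.432) → (101.911,89.432) → (101.911,48.836) → (6.767,48.836) → (6.767,89.432), returning to the start.

Shape 5 is a rectangle drawn with `<path>`. Its stroke #ff00ff means score at S537, F2620. After flipping Y the toolpath is (15.632,73.723) → (22.184,73.723) → (22.184,22.521) → (15.632,22.521) → (15.632,73.723), returning to the start.

; Generated by LaserGRBL
G21
G90
G00 X167.860 Y45.389
M3 S537
G1 X156.598 Y49.304 F2620
G1 X154.358 Y61.015
G1 X163.380 Y68.811
G1 X174.642 Y64.896
G1 X176.882 Y53.185
G1 X167.860 Y45.389
M5
G00 X167.944 Y111.111
M3 S537
G1 X152.590 Y106.355 F2620
G1 X118.601 Y101.895
G1 X85.227 Y98.747
G1 X71.718 Y97.928
M5
G00 X78.930 Y119.768
M3 S537
G1 X104.701 Y45.241 F2620
M5
G00 X6.767 Y89.432
M3 S537
G1 X101.911 Y89.432 F2620
G1 X101.911 Y48.836
G1 X6.767 Y48.836
G1 X6.767 Y89.432
M5
G00 X15.632 Y73.723
M3 S537
G1 X22.184 Y73.723 F2620
G1 X22.184 Y22.521
G1 X15.632 Y22.521
G1 X15.632 Y73.723
M5
G00 X0.000 Y0.000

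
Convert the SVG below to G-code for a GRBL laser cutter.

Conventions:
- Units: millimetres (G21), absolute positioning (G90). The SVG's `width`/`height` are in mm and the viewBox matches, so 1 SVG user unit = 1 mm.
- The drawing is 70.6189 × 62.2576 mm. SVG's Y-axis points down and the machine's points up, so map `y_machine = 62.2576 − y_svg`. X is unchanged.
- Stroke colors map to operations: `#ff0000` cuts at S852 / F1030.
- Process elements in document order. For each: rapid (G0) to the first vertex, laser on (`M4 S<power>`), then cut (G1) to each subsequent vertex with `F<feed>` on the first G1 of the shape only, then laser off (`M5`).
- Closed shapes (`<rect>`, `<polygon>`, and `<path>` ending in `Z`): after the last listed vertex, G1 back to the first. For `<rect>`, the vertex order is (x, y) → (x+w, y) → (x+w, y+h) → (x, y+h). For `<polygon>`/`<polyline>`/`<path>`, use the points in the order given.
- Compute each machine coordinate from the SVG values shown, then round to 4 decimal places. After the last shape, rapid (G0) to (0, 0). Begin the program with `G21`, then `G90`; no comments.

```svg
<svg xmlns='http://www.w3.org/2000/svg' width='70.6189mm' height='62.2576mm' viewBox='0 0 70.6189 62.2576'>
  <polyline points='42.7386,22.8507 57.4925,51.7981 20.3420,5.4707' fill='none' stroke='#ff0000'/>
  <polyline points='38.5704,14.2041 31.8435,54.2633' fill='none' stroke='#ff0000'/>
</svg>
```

G21
G90
G0 X42.7386 Y39.4069
M4 S852
G1 X57.4925 Y10.4595 F1030
G1 X20.3420 Y56.7869
M5
G0 X38.5704 Y48.0535
M4 S852
G1 X31.8435 Y7.9943 F1030
M5
G0 X0.0000 Y0.0000

viewBox `0 0 70.6189 62.2576` with mm width/height → 1 unit = 1 mm. Flip: y_m = 62.2576 − y_svg.

**Shape 1** — `<polyline>` open polyline, stroke `#ff0000` → cut (S852, F1030). Machine vertices: (42.7386,39.4069) → (57.4925,10.4595) → (20.3420,56.7869). Open path.

**Shape 2** — `<polyline>` line segment, stroke `#ff0000` → cut (S852, F1030). Machine vertices: (38.5704,48.0535) → (31.8435,7.9943). Open path.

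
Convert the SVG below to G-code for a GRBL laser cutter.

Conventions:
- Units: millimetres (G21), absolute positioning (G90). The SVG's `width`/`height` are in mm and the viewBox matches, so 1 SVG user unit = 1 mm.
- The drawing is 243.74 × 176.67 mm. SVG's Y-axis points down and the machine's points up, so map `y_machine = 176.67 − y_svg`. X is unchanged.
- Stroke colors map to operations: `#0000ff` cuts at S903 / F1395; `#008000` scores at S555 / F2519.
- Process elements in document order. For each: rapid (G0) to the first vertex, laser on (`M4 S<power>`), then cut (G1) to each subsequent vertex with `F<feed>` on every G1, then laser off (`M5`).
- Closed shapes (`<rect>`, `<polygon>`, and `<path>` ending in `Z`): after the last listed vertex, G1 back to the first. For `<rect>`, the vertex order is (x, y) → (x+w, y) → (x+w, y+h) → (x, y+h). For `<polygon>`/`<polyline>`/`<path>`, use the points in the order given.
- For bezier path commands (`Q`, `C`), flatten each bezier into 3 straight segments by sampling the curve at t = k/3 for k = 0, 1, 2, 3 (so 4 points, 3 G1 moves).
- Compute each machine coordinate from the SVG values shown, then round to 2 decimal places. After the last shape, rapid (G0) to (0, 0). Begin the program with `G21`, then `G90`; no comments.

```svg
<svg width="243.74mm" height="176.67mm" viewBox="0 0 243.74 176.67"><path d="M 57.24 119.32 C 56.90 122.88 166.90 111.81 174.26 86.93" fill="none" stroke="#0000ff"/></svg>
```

viewBox `0 0 243.74 176.67` with mm width/height → 1 unit = 1 mm. Flip: y_m = 176.67 − y_svg.

**Shape 1** — `<path>` cubic bezier, stroke `#0000ff` → cut (S903, F1395). Control points (SVG): P0=(57.24,119.32), P1=(56.90,122.88), P2=(166.90,111.81), P3=(174.26,86.93); sampled at t=k/3. Machine vertices: (57.24,57.35) → (85.79,58.64) → (140.57,69.49) → (174.26,89.74). Open path.

G21
G90
G0 X57.24 Y57.35
M4 S903
G1 X85.79 Y58.64 F1395
G1 X140.57 Y69.49 F1395
G1 X174.26 Y89.74 F1395
M5
G0 X0.00 Y0.00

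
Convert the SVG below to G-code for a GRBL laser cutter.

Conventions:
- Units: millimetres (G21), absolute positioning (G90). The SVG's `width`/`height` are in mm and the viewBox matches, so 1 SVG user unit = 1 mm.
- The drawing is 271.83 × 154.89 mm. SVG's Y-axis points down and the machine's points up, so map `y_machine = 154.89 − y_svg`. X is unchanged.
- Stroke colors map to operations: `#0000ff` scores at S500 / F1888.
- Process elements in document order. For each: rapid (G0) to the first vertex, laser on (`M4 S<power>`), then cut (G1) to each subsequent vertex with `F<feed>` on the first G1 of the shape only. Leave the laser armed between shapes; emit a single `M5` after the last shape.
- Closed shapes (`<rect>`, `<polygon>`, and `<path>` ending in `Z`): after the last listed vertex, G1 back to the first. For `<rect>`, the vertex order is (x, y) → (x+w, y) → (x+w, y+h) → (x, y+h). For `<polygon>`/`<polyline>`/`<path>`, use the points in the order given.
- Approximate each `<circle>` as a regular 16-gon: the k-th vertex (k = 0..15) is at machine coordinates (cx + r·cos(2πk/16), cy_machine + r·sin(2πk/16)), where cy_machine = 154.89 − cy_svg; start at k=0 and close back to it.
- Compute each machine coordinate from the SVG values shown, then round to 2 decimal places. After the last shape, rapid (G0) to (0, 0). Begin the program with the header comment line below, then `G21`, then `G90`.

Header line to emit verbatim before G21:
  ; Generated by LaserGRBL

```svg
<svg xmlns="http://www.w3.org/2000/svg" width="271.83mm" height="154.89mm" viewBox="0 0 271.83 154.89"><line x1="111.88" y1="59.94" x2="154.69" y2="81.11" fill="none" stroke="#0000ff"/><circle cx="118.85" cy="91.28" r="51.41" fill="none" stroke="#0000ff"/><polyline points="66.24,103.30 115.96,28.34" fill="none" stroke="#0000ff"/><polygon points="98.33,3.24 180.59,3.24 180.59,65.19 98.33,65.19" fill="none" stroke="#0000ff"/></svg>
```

1 u = 1 mm; y_m = 154.89 − y.

[1] `<line>` line segment, #0000ff→score S500 F1888: (111.88,94.95) → (154.69,73.78)

[2] `<circle>` circle, #0000ff→score S500 F1888: (170.26,63.61) → (166.35,83.28) → (155.20,99.96) → (138.52,111.11) → (118.85,115.02) → (99.18,111.11) → (82.50,99.96) → (71.35,83.28) → (67.44,63.61) → (71.35,43.94) → (82.50,27.26) → (99.18,16.11) → (118.85,12.20) → (138.52,16.11) → (155.20,27.26) → (166.35,43.94) → (170.26,63.61) (closed)

[3] `<polyline>` line segment, #0000ff→score S500 F1888: (66.24,51.59) → (115.96,126.55)

[4] `<polygon>` rectangle, #0000ff→score S500 F1888: (98.33,151.65) → (180.59,151.65) → (180.59,89.70) → (98.33,89.70) → (98.33,151.65) (closed)

; Generated by LaserGRBL
G21
G90
G0 X111.88 Y94.95
M4 S500
G1 X154.69 Y73.78 F1888
G0 X170.26 Y63.61
M4 S500
G1 X166.35 Y83.28 F1888
G1 X155.20 Y99.96
G1 X138.52 Y111.11
G1 X118.85 Y115.02
G1 X99.18 Y111.11
G1 X82.50 Y99.96
G1 X71.35 Y83.28
G1 X67.44 Y63.61
G1 X71.35 Y43.94
G1 X82.50 Y27.26
G1 X99.18 Y16.11
G1 X118.85 Y12.20
G1 X138.52 Y16.11
G1 X155.20 Y27.26
G1 X166.35 Y43.94
G1 X170.26 Y63.61
G0 X66.24 Y51.59
M4 S500
G1 X115.96 Y126.55 F1888
G0 X98.33 Y151.65
M4 S500
G1 X180.59 Y151.65 F1888
G1 X180.59 Y89.70
G1 X98.33 Y89.70
G1 X98.33 Y151.65
M5
G0 X0.00 Y0.00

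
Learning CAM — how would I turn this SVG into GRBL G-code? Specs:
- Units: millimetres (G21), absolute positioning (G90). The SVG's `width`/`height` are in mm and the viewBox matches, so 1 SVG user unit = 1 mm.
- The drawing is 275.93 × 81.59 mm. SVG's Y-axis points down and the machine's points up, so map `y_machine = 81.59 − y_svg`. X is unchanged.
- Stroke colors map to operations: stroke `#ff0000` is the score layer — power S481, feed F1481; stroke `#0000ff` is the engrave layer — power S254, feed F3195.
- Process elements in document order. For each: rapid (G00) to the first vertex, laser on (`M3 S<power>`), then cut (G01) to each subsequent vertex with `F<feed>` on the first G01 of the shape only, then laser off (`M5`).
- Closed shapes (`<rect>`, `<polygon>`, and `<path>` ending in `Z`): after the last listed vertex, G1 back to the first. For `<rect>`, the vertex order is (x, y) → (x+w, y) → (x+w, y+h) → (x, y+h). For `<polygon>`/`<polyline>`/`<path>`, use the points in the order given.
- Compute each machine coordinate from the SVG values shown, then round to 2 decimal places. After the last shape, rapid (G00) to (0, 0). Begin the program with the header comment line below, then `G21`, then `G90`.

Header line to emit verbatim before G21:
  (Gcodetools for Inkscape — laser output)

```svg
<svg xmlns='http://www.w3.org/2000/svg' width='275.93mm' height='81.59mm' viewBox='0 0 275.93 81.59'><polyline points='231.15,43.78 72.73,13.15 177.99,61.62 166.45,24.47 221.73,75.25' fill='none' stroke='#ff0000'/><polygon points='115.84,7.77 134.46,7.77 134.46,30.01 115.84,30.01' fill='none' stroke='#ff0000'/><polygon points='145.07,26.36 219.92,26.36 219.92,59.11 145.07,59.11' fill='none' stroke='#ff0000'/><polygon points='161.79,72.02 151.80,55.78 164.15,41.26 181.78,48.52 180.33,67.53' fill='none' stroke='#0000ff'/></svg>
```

viewBox `0 0 275.93 81.59` with mm width/height → 1 unit = 1 mm. Flip: y_m = 81.59 − y_svg.

**Shape 1** — `<polyline>` open polyline, stroke `#ff0000` → score (S481, F1481). Machine vertices: (231.15,37.81) → (72.73,68.44) → (177.99,19.97) → (166.45,57.12) → (221.73,6.34). Open path.

**Shape 2** — `<polygon>` rectangle, stroke `#ff0000` → score (S481, F1481). Machine vertices: (115.84,73.82) → (134.46,73.82) → (134.46,51.58) → (115.84,51.58) → (115.84,73.82). Closed: final G1 returns to the first vertex.

**Shape 3** — `<polygon>` rectangle, stroke `#ff0000` → score (S481, F1481). Machine vertices: (145.07,55.23) → (219.92,55.23) → (219.92,22.48) → (145.07,22.48) → (145.07,55.23). Closed: final G1 returns to the first vertex.

**Shape 4** — `<polygon>` regular polygon, stroke `#0000ff` → engrave (S254, F3195). Machine vertices: (161.79,9.57) → (151.80,25.81) → (164.15,40.33) → (181.78,33.07) → (180.33,14.06) → (161.79,9.57). Closed: final G1 returns to the first vertex.

(Gcodetools for Inkscape — laser output)
G21
G90
G00 X231.15 Y37.81
M3 S481
G01 X72.73 Y68.44 F1481
G01 X177.99 Y19.97
G01 X166.45 Y57.12
G01 X221.73 Y6.34
M5
G00 X115.84 Y73.82
M3 S481
G01 X134.46 Y73.82 F1481
G01 X134.46 Y51.58
G01 X115.84 Y51.58
G01 X115.84 Y73.82
M5
G00 X145.07 Y55.23
M3 S481
G01 X219.92 Y55.23 F1481
G01 X219.92 Y22.48
G01 X145.07 Y22.48
G01 X145.07 Y55.23
M5
G00 X161.79 Y9.57
M3 S254
G01 X151.80 Y25.81 F3195
G01 X164.15 Y40.33
G01 X181.78 Y33.07
G01 X180.33 Y14.06
G01 X161.79 Y9.57
M5
G00 X0.00 Y0.00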